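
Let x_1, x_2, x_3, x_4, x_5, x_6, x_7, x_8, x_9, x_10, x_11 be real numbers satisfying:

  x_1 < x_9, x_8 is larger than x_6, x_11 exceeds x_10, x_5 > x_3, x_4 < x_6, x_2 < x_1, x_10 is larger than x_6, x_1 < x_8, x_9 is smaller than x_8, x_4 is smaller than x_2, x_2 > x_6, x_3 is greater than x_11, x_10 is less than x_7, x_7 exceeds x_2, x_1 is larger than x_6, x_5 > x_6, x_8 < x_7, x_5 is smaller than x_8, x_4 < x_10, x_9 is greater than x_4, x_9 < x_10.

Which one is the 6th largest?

Chaining the given pairs: x_4 < x_6 < x_2 < x_1 < x_9 < x_10 < x_11 < x_3 < x_5 < x_8 < x_7.
Counting 6 from the largest end gives x_10.

x_10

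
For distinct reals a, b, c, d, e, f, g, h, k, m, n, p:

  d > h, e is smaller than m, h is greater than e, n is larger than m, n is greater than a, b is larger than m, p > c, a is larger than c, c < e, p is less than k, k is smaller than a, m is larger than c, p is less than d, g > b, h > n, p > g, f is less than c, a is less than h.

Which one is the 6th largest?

p

Chaining the given pairs: f < c < e < m < b < g < p < k < a < n < h < d.
The 6th largest is p.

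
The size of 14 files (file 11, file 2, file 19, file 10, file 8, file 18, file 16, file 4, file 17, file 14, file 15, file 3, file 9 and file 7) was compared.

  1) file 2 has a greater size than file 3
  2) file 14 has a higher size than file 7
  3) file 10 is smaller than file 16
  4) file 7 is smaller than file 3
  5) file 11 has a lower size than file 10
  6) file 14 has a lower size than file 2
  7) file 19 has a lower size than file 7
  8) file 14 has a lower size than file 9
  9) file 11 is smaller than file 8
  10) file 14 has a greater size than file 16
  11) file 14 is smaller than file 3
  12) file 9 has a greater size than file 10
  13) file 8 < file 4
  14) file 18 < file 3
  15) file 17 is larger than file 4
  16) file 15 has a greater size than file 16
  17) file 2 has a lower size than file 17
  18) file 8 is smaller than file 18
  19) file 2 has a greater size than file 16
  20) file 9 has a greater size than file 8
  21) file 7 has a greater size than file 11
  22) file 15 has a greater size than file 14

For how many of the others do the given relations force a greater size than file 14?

5

Directly above file 14: file 3, file 9, file 15, file 2.
One step further: file 17 (5 so far).
No other element is forced above file 14 by the given relations, so the count is 5.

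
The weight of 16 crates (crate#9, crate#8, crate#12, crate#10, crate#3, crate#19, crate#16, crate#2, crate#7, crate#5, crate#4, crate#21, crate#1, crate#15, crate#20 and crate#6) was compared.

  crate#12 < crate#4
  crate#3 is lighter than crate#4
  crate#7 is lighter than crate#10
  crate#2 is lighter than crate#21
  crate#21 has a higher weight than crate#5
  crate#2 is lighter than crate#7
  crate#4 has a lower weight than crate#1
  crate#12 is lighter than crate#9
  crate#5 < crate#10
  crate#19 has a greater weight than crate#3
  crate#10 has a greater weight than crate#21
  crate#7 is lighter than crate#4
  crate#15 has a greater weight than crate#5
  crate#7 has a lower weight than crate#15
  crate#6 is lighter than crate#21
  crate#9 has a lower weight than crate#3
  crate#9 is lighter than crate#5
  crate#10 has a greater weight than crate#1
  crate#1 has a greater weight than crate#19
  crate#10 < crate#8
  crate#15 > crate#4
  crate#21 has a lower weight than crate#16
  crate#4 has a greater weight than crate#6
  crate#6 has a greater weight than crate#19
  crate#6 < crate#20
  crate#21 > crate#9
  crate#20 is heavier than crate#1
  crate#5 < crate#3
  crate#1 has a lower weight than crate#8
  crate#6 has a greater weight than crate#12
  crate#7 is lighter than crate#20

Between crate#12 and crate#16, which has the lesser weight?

crate#12 < crate#9 < crate#5 < crate#3 < crate#19 < crate#6 < crate#21 < crate#16, by transitivity through crate#9, crate#5, crate#3, crate#19, crate#6, crate#21.
So crate#12 < crate#16; crate#12 is the lighter of the two.

crate#12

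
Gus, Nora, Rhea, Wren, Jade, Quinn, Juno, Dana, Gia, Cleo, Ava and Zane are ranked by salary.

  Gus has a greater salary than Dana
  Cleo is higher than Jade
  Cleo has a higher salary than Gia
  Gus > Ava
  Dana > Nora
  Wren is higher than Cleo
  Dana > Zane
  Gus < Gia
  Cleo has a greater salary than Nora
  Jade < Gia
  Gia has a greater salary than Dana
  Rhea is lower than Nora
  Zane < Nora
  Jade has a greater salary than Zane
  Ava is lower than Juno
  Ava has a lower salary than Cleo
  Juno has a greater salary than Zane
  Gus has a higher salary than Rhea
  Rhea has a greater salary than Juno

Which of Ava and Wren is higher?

Wren

The relevant relations are Ava < Juno; Juno < Rhea; Rhea < Nora; Nora < Dana; Dana < Gus; Gus < Gia; Gia < Cleo; Cleo < Wren.
Chaining these gives Ava < Juno < Rhea < Nora < Dana < Gus < Gia < Cleo < Wren.
So Ava < Wren; Wren is the higher of the two.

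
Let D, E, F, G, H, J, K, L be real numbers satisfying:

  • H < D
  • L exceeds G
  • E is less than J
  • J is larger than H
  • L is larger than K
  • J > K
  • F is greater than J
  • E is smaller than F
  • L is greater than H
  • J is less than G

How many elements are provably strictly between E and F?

The relations place E below F. An element lies strictly between them when it is forced above E and also forced below F.
Above E: {J, G, L}. Below F: {K, H, J}.
Intersection: {J} — 1.

1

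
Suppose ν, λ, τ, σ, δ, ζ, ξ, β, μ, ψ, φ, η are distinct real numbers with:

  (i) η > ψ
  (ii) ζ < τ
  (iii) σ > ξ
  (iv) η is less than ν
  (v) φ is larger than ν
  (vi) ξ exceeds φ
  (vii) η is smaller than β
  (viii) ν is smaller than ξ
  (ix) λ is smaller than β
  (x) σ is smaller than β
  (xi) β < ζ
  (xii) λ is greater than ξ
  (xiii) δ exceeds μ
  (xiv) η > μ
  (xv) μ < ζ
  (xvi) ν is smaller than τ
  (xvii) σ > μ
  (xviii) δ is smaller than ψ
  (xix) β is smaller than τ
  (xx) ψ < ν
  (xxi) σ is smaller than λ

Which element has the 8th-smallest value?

σ

Piecing the relations together gives one ordering: μ < δ < ψ < η < ν < φ < ξ < σ < λ < β < ζ < τ.
The 8th smallest is σ.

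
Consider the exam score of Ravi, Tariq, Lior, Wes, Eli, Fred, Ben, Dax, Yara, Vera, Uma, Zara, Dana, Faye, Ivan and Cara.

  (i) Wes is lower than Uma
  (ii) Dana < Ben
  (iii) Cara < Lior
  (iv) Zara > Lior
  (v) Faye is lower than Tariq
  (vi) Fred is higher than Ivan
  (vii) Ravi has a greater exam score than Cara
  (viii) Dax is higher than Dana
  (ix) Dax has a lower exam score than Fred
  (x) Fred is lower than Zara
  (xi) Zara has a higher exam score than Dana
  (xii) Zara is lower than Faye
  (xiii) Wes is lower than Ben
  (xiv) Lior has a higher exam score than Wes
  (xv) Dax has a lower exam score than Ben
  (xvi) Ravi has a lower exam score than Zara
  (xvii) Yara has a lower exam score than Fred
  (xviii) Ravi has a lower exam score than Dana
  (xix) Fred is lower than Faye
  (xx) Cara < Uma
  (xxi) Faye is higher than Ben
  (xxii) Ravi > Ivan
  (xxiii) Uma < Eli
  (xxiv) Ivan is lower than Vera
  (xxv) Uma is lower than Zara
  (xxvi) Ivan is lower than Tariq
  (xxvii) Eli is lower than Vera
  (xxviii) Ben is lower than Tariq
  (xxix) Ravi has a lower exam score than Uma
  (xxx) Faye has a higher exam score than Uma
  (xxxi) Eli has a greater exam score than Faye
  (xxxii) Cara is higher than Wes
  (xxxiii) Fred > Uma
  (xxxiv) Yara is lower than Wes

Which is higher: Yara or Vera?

Link the given pairs in sequence: Yara < Wes; Wes < Cara; Cara < Ravi; Ravi < Dana; Dana < Dax; Dax < Fred; Fred < Zara; Zara < Faye; Faye < Eli; Eli < Vera.
Together: Yara < Wes < Cara < Ravi < Dana < Dax < Fred < Zara < Faye < Eli < Vera.
So Yara < Vera; Vera is the higher of the two.

Vera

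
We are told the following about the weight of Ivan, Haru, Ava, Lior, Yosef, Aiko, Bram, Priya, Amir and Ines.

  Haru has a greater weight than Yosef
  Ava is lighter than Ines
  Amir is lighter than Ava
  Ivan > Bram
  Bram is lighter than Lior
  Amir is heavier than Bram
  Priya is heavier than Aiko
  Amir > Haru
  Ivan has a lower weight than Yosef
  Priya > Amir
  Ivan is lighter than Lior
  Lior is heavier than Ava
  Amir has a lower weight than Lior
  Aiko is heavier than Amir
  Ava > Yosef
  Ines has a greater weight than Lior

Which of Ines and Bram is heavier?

Ines

The relevant relations are Bram < Ivan; Ivan < Yosef; Yosef < Haru; Haru < Amir; Amir < Ava; Ava < Ines.
Chaining these gives Bram < Ivan < Yosef < Haru < Amir < Ava < Ines.
So Bram < Ines; Ines is the heavier of the two.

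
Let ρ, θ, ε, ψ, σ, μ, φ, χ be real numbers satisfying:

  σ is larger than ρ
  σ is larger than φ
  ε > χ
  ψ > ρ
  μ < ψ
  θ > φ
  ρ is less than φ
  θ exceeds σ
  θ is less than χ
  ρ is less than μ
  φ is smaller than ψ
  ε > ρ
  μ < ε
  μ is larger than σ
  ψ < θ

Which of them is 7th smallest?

Chaining the given pairs: ρ < φ < σ < μ < ψ < θ < χ < ε.
Counting 7 from the smallest end gives χ.

χ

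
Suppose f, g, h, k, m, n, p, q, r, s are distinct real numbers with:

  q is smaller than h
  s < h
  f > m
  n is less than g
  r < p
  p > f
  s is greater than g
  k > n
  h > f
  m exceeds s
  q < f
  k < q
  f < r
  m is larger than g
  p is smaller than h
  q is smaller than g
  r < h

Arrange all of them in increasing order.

Nothing is placed below n, so it is least; from there n < k; k < q; q < g; g < s; s < m; m < f; f < r; r < p; p < h, each given directly.

n < k < q < g < s < m < f < r < p < h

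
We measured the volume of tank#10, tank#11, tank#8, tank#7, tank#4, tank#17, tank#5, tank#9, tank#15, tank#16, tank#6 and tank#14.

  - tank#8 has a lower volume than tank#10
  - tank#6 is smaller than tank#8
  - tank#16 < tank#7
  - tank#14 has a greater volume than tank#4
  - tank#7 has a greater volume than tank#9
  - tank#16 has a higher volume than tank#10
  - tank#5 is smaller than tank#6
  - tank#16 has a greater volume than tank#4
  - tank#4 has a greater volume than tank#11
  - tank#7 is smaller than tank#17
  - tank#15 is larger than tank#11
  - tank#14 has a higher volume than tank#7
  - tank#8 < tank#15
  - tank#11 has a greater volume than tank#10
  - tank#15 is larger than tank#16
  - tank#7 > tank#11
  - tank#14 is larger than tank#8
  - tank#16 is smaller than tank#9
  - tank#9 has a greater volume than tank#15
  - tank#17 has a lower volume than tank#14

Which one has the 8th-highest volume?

tank#11

Chaining the given pairs: tank#5 < tank#6 < tank#8 < tank#10 < tank#11 < tank#4 < tank#16 < tank#15 < tank#9 < tank#7 < tank#17 < tank#14.
Counting 8 from the largest end gives tank#11.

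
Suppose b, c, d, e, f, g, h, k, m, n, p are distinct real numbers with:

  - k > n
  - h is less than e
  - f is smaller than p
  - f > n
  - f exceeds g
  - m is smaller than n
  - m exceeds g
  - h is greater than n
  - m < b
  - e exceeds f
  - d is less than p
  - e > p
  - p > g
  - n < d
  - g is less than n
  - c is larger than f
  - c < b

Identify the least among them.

g

m is not least since g < m; n is not least since m < n; d is not least since n < d; f is not least since n < f; c is not least since f < c; p is not least since f < p; b is not least since c < b; k is not least since n < k; h is not least since n < h; e is not least since f < e.
Only g has nothing below it, so g is the least.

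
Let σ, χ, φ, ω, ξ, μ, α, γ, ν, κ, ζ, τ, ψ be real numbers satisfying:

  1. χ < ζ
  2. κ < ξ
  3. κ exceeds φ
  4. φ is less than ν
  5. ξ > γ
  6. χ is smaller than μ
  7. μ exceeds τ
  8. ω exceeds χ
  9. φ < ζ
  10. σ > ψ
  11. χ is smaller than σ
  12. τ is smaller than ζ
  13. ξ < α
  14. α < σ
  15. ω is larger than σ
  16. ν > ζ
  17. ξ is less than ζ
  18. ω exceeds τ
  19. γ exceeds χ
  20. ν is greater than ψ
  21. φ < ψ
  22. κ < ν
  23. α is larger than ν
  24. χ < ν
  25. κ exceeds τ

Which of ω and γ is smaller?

γ

Link the given pairs in sequence: γ < ξ; ξ < ζ; ζ < ν; ν < α; α < σ; σ < ω.
Together: γ < ξ < ζ < ν < α < σ < ω.
So γ < ω; γ is the smaller of the two.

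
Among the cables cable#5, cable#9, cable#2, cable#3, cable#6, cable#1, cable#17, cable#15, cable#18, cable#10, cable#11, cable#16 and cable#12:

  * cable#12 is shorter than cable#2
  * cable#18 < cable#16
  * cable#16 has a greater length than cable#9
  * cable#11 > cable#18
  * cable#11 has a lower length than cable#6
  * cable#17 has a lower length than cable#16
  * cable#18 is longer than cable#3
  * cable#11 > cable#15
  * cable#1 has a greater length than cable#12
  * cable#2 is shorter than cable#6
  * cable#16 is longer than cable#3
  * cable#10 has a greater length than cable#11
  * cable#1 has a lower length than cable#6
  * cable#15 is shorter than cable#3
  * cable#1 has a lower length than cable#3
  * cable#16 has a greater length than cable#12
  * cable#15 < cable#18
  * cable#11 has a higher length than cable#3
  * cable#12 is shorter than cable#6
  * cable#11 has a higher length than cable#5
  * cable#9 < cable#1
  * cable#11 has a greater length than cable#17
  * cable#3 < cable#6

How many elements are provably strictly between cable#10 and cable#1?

The relations place cable#1 below cable#10. An element lies strictly between them when it is forced above cable#1 and also forced below cable#10.
Above cable#1: {cable#3, cable#18, cable#11, cable#16, cable#6}. Below cable#10: {cable#17, cable#5, cable#12, cable#9, cable#15, cable#3, cable#18, cable#11}.
Intersection: {cable#3, cable#18, cable#11} — 3.

3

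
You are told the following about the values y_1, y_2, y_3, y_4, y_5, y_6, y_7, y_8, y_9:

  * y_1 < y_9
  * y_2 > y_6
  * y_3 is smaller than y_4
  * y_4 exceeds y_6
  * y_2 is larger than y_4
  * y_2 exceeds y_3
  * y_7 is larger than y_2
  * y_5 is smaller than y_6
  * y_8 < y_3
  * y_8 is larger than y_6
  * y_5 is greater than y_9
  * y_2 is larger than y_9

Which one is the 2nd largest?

Piecing the relations together gives one ordering: y_1 < y_9 < y_5 < y_6 < y_8 < y_3 < y_4 < y_2 < y_7.
Counting 2 from the largest end gives y_2.

y_2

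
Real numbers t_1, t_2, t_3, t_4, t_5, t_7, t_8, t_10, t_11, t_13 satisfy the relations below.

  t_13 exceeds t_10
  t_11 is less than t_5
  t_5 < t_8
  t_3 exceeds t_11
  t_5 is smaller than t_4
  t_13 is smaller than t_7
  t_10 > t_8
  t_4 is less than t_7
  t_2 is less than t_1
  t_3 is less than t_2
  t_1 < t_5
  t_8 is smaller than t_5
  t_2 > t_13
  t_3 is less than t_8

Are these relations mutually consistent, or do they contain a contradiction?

inconsistent

We have t_5 < t_8 stated directly, yet also t_8 < t_10 < t_13 < t_2 < t_1 < t_5 by chaining the others — so t_8 < t_5. Contradiction.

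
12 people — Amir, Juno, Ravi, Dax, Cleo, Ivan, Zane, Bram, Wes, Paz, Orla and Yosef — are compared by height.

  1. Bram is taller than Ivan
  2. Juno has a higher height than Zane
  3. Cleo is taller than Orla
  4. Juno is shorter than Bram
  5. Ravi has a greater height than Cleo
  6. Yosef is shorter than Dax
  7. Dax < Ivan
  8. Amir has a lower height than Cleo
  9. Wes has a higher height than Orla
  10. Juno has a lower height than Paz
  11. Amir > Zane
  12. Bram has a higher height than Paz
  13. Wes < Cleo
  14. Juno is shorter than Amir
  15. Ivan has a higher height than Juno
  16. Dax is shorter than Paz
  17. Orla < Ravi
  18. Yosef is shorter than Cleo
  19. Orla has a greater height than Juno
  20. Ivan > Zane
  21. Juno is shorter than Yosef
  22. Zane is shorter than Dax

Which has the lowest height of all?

Zane

Chaining upward from Zane: directly above it, Juno, Amir, Dax, Ivan; then Yosef, Orla, Cleo, Paz, Bram; then Wes, Ravi.
That covers every other element, and nothing is given below Zane, so Zane is the lowest height.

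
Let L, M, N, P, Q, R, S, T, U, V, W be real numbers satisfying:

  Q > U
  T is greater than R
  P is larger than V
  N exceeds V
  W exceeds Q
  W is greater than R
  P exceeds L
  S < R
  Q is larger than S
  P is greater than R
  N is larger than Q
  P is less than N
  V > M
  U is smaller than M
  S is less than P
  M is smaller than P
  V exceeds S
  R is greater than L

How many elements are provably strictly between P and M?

1

The relations place M below P. An element lies strictly between them when it is forced above M and also forced below P.
Above M: {V, N}. Below P: {S, U, L, V, R}.
Intersection: {V} — 1.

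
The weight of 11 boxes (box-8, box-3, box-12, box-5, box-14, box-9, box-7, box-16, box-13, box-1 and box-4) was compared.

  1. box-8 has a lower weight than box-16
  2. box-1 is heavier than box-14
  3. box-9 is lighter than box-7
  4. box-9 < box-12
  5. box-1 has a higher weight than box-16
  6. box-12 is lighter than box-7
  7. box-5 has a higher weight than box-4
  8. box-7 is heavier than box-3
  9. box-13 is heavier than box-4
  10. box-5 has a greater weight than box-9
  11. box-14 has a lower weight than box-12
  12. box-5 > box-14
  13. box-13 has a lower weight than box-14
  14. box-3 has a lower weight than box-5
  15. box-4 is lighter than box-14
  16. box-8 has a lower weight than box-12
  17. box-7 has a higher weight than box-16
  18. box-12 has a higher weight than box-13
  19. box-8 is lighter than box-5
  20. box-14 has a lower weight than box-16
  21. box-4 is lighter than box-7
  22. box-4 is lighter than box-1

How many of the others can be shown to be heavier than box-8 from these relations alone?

5

The elements the relations force above box-8 are box-12, box-16, box-5, box-7, box-1 — no chain reaches any other.
That is 5.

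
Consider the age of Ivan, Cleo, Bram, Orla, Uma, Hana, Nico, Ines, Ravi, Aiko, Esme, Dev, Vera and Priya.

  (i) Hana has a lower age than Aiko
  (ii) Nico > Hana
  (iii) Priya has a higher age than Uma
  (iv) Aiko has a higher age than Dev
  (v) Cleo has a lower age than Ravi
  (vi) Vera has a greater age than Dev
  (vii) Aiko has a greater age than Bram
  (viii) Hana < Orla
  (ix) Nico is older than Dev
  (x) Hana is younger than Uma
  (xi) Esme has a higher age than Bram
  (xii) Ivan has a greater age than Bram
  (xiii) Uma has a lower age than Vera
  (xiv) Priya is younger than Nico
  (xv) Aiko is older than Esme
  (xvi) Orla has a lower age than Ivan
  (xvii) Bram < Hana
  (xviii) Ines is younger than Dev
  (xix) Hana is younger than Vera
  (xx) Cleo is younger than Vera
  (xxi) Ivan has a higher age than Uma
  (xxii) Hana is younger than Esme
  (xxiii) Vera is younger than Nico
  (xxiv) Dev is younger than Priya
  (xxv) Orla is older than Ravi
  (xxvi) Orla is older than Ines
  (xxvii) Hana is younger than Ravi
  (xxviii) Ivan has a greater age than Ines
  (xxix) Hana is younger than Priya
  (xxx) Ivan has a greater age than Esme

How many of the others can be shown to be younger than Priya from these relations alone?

5

Directly below Priya: Hana, Uma, Dev.
One step further: Bram, Ines (5 so far).
No other element is forced below Priya by the given relations, so the count is 5.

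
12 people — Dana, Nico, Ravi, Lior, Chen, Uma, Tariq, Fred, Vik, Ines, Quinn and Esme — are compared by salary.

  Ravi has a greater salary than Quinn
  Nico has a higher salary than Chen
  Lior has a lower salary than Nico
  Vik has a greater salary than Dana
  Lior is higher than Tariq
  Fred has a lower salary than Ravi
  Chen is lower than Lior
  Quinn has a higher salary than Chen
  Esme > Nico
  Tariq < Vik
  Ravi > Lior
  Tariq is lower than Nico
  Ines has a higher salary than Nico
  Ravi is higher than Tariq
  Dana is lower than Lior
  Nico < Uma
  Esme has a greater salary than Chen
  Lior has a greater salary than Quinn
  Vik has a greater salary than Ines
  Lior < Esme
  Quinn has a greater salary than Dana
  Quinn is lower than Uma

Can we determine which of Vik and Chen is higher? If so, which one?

Vik

The relevant relations are Chen < Quinn; Quinn < Lior; Lior < Nico; Nico < Ines; Ines < Vik.
Chaining these gives Chen < Quinn < Lior < Nico < Ines < Vik.
So Vik is higher.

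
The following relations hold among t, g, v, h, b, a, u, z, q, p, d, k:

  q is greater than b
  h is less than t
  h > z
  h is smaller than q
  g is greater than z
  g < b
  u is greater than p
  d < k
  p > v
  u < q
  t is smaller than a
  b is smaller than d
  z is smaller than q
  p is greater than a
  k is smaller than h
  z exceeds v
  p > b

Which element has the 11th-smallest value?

u

The consecutive relations fix a unique order: v < z < g < b < d < k < h < t < a < p < u < q.
Counting 11 from the smallest end gives u.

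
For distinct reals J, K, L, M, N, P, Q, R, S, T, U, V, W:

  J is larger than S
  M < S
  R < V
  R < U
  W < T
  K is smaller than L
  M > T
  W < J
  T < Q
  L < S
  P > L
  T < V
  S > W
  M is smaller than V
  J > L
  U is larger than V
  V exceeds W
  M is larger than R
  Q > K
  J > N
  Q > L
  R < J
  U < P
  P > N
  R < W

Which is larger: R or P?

P

R < W < T < M < V < U < P, by transitivity through W, T, M, V, U.
So R < P; P is the larger of the two.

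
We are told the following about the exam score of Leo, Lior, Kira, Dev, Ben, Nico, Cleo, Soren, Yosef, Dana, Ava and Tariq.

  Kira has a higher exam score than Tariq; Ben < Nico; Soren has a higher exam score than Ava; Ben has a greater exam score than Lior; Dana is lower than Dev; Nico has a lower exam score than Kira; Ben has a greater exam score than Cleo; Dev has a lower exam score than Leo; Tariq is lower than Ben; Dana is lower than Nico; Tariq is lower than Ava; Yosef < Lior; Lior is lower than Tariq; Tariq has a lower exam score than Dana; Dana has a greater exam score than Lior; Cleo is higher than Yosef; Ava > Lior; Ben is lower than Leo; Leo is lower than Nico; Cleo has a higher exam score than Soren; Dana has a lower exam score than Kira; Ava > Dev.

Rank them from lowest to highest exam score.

The consecutive links are each given: Yosef < Lior; Lior < Tariq; Tariq < Dana; Dana < Dev; Dev < Ava; Ava < Soren; Soren < Cleo; Cleo < Ben; Ben < Leo; Leo < Nico; Nico < Kira.

Yosef < Lior < Tariq < Dana < Dev < Ava < Soren < Cleo < Ben < Leo < Nico < Kira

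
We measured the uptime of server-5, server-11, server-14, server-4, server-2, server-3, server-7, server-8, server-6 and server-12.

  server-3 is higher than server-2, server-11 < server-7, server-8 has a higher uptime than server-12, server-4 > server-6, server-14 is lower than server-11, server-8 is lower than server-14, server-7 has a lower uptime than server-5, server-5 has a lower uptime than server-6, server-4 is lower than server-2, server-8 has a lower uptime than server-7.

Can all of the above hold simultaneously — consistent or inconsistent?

The single ordering server-12 < server-8 < server-14 < server-11 < server-7 < server-5 < server-6 < server-4 < server-2 < server-3 satisfies every listed relation, so no contradiction arises.

consistent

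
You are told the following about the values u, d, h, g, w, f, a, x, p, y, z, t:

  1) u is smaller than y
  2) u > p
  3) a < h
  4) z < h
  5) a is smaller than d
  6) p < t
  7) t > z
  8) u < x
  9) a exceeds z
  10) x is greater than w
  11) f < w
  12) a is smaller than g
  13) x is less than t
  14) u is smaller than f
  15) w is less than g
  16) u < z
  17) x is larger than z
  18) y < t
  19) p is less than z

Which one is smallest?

p

u is not least since p < u; f is not least since u < f; z is not least since u < z; w is not least since f < w; x is not least since w < x; a is not least since z < a; y is not least since u < y; g is not least since a < g; h is not least since z < h; d is not least since a < d; t is not least since p < t.
Only p has nothing below it, so p is the smallest.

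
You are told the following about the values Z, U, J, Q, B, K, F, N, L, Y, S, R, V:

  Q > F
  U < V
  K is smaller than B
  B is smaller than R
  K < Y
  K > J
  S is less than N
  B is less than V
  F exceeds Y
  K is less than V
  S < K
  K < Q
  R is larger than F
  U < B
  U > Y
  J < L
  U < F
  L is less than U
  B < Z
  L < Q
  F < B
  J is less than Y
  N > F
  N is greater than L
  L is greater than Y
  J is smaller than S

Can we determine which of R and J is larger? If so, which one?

R

J < S < K < Y < L < U < F < B < R, by transitivity through S, K, Y, L, U, F, B.
So R is larger.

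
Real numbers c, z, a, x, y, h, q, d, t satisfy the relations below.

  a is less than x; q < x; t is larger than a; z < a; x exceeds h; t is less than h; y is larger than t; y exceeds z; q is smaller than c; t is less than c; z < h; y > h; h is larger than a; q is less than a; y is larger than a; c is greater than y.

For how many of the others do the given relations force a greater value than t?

4

The elements the relations force above t are h, y, c, x — no chain reaches any other.
That is 4.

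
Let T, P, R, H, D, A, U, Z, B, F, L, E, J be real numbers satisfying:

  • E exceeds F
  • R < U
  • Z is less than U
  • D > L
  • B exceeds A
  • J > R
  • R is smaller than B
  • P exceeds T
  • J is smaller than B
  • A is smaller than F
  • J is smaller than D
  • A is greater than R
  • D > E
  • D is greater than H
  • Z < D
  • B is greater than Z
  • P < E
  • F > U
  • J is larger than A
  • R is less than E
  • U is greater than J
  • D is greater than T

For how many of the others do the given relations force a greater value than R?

The elements the relations force above R are A, J, U, B, F, E, D — no chain reaches any other.
That is 7.

7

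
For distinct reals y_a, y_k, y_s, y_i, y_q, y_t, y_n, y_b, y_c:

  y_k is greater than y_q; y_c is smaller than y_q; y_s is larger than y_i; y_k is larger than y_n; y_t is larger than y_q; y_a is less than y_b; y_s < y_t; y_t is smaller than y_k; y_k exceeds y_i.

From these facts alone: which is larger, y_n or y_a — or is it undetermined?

Following every chain through y_a: above y_a we get y_b.
y_n is not reached, and no chain runs the other way from y_n to y_a.
So the given relations leave the order of y_a and y_n undetermined.

undetermined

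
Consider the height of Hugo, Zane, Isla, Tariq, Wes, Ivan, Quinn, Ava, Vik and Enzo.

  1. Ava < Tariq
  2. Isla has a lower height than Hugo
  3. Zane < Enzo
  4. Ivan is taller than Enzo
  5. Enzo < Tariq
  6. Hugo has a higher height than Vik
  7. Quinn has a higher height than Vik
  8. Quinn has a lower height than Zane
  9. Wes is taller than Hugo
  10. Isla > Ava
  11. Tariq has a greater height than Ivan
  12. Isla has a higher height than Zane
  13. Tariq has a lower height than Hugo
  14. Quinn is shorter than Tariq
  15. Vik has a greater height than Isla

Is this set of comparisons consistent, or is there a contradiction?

We have Zane < Isla stated directly, yet also Isla < Vik < Quinn < Zane by chaining the others — so Isla < Zane. Contradiction.

inconsistent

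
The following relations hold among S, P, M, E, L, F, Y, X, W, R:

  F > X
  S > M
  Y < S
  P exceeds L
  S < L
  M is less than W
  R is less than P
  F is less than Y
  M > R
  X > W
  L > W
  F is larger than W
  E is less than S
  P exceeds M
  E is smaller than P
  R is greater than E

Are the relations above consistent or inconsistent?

The single ordering E < R < M < W < X < F < Y < S < L < P satisfies every listed relation, so no contradiction arises.

consistent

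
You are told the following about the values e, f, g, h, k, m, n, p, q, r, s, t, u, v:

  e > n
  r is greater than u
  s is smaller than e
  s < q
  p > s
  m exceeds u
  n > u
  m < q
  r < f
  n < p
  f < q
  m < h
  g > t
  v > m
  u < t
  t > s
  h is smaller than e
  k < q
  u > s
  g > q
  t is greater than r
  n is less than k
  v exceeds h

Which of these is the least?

s

Chaining upward from s: directly above it, u, t, q, p, e; then n, m, r, g; then k, f, h, v.
That covers every other element, and nothing is given below s, so s is the least.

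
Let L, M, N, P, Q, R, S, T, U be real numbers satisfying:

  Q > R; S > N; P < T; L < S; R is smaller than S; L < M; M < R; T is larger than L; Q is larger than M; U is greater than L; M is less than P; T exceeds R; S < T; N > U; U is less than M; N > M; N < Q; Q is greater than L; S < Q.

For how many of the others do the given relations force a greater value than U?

7

Directly above U: M, N.
One step further: R, S, P, Q (6 so far).
One step further: T (7 so far).
Nothing else is reachable above U; 7 in all.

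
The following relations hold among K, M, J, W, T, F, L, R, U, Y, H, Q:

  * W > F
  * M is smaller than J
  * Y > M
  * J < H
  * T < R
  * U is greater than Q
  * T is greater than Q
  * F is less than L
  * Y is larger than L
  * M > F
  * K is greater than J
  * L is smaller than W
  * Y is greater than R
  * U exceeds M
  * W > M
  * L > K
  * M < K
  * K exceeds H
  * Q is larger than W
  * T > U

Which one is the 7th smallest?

W

Chaining the given pairs: F < M < J < H < K < L < W < Q < U < T < R < Y.
The 7th smallest is W.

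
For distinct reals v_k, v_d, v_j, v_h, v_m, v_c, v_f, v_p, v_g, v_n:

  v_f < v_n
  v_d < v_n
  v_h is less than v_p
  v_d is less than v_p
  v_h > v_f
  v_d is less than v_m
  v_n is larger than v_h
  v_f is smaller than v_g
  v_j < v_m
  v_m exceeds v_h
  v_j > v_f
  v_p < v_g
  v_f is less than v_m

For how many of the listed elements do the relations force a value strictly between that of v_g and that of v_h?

1

Chaining upward from v_h reaches: v_p, v_n, v_m.
Chaining downward from v_g reaches: v_f, v_d, v_p.
Strictly between v_h and v_g are those in both lists: v_p — 1 element.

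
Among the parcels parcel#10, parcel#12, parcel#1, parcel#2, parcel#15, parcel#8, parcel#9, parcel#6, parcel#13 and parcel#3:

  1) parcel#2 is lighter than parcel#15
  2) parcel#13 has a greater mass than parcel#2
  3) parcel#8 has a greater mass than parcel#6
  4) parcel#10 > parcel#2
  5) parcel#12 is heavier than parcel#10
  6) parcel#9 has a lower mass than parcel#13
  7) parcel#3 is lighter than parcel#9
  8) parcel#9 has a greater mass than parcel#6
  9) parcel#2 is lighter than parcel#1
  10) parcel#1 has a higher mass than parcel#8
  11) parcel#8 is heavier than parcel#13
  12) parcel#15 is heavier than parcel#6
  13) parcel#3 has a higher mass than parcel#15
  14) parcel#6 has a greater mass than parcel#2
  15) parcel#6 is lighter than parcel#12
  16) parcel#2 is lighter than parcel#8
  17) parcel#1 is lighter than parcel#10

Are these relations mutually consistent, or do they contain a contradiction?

The single ordering parcel#2 < parcel#6 < parcel#15 < parcel#3 < parcel#9 < parcel#13 < parcel#8 < parcel#1 < parcel#10 < parcel#12 satisfies every listed relation, so no contradiction arises.

consistent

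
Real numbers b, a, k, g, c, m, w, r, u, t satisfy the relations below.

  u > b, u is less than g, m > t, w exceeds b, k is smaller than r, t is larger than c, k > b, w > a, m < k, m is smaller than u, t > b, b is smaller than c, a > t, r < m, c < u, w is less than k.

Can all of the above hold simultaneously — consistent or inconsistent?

inconsistent

Chaining the given relations yields k < r < m, so k < m. But one relation states m < k. These cannot both hold.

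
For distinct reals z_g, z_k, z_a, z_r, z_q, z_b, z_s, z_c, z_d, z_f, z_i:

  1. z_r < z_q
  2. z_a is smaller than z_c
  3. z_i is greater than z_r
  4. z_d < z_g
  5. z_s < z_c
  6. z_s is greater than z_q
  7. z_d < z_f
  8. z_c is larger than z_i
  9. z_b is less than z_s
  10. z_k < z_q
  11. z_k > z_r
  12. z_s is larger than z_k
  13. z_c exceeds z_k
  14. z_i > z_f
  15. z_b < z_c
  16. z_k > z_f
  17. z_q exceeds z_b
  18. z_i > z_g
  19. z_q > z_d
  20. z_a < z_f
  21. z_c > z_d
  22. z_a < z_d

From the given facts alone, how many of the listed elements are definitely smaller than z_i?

Directly below z_i: z_r, z_f, z_g.
One step further: z_a, z_d (5 so far).
Nothing else is reachable below z_i; 5 in all.

5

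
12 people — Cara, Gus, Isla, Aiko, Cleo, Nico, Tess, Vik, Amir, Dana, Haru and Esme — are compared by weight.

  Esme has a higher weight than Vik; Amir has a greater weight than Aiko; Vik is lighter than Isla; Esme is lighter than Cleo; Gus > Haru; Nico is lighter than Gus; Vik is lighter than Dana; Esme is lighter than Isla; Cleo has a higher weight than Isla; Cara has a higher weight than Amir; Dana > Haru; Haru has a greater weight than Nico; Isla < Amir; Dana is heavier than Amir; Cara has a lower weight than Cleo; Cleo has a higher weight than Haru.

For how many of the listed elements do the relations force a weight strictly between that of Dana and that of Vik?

3

The relations place Vik below Dana. An element lies strictly between them when it is forced above Vik and also forced below Dana.
Above Vik: {Esme, Isla, Amir, Cara, Cleo}. Below Dana: {Nico, Aiko, Haru, Esme, Isla, Amir}.
Intersection: {Esme, Isla, Amir} — 3.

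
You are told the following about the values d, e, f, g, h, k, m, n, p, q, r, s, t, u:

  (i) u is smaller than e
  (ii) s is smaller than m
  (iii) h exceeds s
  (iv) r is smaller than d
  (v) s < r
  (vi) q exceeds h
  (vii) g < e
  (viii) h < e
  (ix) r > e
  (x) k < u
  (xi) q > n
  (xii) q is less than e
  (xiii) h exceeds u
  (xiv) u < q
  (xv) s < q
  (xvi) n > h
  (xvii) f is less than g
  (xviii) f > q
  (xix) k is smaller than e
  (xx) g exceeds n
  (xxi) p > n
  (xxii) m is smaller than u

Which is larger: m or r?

r

m < u and u < h give m < h.
Then h < n extends the chain to n.
Then n < q extends the chain to q.
Then q < f extends the chain to f.
With f < g: m < u < h < n < q < f < g.
With g < e: m < u < h < n < q < f < g < e.
Then e < r extends the chain to r.
So m < r; r is the larger of the two.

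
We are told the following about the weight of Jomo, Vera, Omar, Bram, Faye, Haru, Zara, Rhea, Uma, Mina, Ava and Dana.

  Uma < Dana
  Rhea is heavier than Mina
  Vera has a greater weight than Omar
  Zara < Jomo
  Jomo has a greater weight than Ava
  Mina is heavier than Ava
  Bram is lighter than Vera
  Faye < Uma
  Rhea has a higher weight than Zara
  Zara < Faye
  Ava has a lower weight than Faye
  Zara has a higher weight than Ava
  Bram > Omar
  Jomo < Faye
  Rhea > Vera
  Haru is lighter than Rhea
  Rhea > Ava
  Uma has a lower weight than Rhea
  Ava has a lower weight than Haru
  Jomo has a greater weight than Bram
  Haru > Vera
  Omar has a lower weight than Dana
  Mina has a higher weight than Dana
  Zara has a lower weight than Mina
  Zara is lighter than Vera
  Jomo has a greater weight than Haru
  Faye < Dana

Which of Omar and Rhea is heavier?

Omar < Bram and Bram < Vera give Omar < Vera.
With Vera < Haru: Omar < Bram < Vera < Haru.
With Haru < Jomo: Omar < Bram < Vera < Haru < Jomo.
Then Jomo < Faye extends the chain to Faye.
Then Faye < Uma extends the chain to Uma.
Then Uma < Dana extends the chain to Dana.
With Dana < Mina: Omar < Bram < Vera < Haru < Jomo < Faye < Uma < Dana < Mina.
With Mina < Rhea: Omar < Bram < Vera < Haru < Jomo < Faye < Uma < Dana < Mina < Rhea.
So Omar < Rhea; Rhea is the heavier of the two.

Rhea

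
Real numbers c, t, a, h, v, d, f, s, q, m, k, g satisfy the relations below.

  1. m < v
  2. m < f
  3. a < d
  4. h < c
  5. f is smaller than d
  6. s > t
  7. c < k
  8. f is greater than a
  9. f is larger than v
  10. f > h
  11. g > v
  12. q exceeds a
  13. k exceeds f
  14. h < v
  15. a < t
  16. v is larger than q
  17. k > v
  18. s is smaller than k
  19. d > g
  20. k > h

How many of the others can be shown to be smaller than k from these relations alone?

9

Directly below k: h, s, v, f, c.
One step further: a, t, m, q (9 so far).
No other element is forced below k by the given relations, so the count is 9.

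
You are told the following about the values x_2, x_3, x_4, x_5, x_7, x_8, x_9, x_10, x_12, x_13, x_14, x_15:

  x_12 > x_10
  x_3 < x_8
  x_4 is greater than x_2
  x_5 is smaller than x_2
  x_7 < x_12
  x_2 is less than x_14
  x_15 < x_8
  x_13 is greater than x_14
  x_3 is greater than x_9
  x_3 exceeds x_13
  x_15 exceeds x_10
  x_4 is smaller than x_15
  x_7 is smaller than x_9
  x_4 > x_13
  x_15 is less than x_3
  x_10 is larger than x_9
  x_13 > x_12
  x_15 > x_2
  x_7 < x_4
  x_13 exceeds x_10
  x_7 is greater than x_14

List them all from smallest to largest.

The consecutive links are each given: x_5 < x_2; x_2 < x_14; x_14 < x_7; x_7 < x_9; x_9 < x_10; x_10 < x_12; x_12 < x_13; x_13 < x_4; x_4 < x_15; x_15 < x_3; x_3 < x_8.

x_5 < x_2 < x_14 < x_7 < x_9 < x_10 < x_12 < x_13 < x_4 < x_15 < x_3 < x_8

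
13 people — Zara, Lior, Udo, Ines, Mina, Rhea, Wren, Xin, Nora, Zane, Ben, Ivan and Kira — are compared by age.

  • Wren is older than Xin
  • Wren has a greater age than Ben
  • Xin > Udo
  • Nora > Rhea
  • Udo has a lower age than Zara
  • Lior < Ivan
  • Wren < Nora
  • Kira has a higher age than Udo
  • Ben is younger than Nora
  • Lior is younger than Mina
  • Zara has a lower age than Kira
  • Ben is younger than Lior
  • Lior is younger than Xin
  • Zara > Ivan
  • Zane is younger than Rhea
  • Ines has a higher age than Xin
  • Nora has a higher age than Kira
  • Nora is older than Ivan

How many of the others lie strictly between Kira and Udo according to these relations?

1

The relations place Udo below Kira. An element lies strictly between them when it is forced above Udo and also forced below Kira.
Above Udo: {Xin, Ines, Wren, Zara, Nora}. Below Kira: {Ben, Lior, Ivan, Zara}.
Intersection: {Zara} — 1.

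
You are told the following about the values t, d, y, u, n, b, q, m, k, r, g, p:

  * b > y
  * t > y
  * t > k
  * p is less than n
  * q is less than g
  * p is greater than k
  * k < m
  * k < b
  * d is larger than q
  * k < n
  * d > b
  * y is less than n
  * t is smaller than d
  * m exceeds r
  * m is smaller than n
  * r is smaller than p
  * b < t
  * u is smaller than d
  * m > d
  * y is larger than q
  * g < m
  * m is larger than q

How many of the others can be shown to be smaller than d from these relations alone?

6

Directly below d: q, b, u, t.
One step further: y, k (6 so far).
No other element is forced below d by the given relations, so the count is 6.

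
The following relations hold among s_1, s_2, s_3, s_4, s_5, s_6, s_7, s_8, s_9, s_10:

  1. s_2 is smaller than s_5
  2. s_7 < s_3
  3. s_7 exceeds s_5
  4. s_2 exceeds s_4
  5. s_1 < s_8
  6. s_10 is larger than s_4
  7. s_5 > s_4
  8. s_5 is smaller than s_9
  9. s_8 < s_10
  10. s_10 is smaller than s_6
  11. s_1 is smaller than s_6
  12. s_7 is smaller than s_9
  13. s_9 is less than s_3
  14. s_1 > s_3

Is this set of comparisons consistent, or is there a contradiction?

consistent

Every relation is compatible with s_4 < s_2 < s_5 < s_7 < s_9 < s_3 < s_1 < s_8 < s_10 < s_6; the set is consistent.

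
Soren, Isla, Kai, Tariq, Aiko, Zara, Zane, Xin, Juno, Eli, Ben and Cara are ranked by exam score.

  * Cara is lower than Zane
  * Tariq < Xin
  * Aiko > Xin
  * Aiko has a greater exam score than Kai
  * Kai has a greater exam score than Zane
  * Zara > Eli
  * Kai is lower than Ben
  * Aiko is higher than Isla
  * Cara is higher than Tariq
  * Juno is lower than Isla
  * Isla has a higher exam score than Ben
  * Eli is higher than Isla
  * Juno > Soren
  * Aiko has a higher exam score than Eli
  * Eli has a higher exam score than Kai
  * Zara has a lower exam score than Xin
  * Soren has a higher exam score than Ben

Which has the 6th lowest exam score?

Soren

Chaining the given pairs: Tariq < Cara < Zane < Kai < Ben < Soren < Juno < Isla < Eli < Zara < Xin < Aiko.
Counting 6 from the smallest end gives Soren.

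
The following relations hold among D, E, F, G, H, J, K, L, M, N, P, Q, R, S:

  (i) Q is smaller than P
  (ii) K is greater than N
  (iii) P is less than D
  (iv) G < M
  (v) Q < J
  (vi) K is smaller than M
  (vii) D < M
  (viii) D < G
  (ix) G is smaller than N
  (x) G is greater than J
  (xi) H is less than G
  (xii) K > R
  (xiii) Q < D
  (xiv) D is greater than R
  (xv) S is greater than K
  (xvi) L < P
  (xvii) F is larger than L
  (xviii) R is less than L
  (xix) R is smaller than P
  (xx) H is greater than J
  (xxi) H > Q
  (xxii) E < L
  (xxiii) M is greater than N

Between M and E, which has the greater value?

E < L and L < P give E < P.
With P < D: E < L < P < D.
Then D < G extends the chain to G.
Then G < N extends the chain to N.
Then N < K extends the chain to K.
With K < M: E < L < P < D < G < N < K < M.
So E < M; M is the larger of the two.

M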